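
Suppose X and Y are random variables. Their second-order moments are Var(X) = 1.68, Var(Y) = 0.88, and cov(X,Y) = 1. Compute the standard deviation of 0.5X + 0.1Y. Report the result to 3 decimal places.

0.727

Var(0.5X + 0.1Y) = (0.5)²·Var(X) + (0.1)²·Var(Y) + 2·(0.5)·(0.1)·cov(X,Y)
= 0.25·1.68 + 0.01·0.88 + 0.1·1 = 0.5288
SD(0.5X + 0.1Y) = √0.5288 ≈ 0.727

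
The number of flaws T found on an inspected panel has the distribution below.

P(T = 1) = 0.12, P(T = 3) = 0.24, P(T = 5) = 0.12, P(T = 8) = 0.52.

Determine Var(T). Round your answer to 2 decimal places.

7.20

E[T] = (1)(0.12) + (3)(0.24) + (5)(0.12) + (8)(0.52) = 5.6
E[T²] = (1)²(0.12) + (3)²(0.24) + (5)²(0.12) + (8)²(0.52) = 38.56
Var(T) = E[T²] − (E[T])² = 38.56 − (5.6)² = 7.2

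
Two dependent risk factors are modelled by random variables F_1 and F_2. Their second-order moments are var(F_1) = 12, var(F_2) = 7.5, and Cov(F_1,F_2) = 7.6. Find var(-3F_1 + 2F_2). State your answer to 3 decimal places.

46.800

var(-3F_1 + 2F_2) = (-3)²·var(F_1) + (2)²·var(F_2) + 2·(-3)·(2)·Cov(F_1,F_2)
= 9·12 + 4·7.5 + -12·7.6 = 46.8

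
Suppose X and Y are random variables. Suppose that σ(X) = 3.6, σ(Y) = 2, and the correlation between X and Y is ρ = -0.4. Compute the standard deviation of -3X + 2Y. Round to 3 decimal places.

Var(X) = (3.6)² = 12.96;  Var(Y) = (2)² = 4
cov(X,Y) = ρ·σ(X)·σ(Y) = -0.4·3.6·2 = -2.88
Var(-3X + 2Y) = (-3)²·Var(X) + (2)²·Var(Y) + 2·(-3)·(2)·cov(X,Y)
= 9·12.96 + 4·4 + -12·-2.88 = 167.2
σ(-3X + 2Y) = √167.2 ≈ 12.931

12.931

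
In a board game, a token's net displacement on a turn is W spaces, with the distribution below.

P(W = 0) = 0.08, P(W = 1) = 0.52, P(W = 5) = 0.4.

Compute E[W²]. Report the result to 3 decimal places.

10.520

E[W²] = (0)²(0.08) + (1)²(0.52) + (5)²(0.4) = 10.52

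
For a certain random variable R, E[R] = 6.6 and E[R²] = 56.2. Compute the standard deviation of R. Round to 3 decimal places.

Var(R) = 56.2 − (6.6)² = 12.64
SD(R) = √12.64 ≈ 3.555

3.555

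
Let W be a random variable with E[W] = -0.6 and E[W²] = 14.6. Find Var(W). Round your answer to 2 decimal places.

14.24

Var(W) = 14.6 − (-0.6)² = 14.24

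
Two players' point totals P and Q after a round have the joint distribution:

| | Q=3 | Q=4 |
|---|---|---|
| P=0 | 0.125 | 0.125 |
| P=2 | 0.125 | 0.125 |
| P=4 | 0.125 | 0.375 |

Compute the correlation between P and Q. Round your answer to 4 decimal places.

E[P] = 2.5,  E[Q] = 3.625
E[PQ] = 9.25
Cov(P,Q) = E[PQ] − E[P]E[Q] = 9.25 − (2.5)(3.625) = 0.1875
Var(P) = 2.75,  Var(Q) = 0.234375
ρ = 0.1875 / √(2.75·0.234375) ≈ 0.2335

0.2335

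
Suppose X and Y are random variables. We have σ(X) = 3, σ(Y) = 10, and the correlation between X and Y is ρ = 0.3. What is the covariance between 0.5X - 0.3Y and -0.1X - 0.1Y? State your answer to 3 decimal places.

Var(X) = (3)² = 9;  Var(Y) = (10)² = 100
cov(X,Y) = ρ·σ(X)·σ(Y) = 0.3·3·10 = 9
cov(0.5X - 0.3Y, -0.1X - 0.1Y) = (0.5)(-0.1)Var(X) + (-0.3)(-0.1)Var(Y) + [(0.5)(-0.1) + (-0.3)(-0.1)]cov(X,Y)
= -0.05·9 + 0.03·100 + -0.02·9 = 2.37

2.370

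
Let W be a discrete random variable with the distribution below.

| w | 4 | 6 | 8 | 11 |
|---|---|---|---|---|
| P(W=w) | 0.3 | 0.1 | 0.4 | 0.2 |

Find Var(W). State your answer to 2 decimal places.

E[W] = (4)(0.3) + (6)(0.1) + (8)(0.4) + (11)(0.2) = 7.2
E[W²] = (4)²(0.3) + (6)²(0.1) + (8)²(0.4) + (11)²(0.2) = 58.2
Var(W) = E[W²] − (E[W])² = 58.2 − (7.2)² = 6.36

6.36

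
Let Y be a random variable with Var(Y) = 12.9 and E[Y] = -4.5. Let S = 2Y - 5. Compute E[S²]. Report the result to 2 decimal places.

247.60

E[2Y - 5] = 2·-4.5 − 5 = -14
Var(2Y - 5) = (2)²·12.9 = 51.6
E[S²] = Var(S) + (E[S])² = 51.6 + (-14)² = 247.6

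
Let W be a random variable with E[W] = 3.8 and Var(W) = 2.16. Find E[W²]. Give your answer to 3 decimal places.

16.600

E[W²] = Var(W) + (E[W])² = 2.16 + (3.8)² = 16.6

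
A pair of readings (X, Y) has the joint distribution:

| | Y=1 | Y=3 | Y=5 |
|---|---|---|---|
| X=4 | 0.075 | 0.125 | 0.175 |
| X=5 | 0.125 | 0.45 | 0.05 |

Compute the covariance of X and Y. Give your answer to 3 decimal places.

-0.181

E[X] = 4.625,  E[Y] = 3.05
E[XY] = 13.925
Cov(X,Y) = E[XY] − E[X]E[Y] = 13.925 − (4.625)(3.05) = -0.18125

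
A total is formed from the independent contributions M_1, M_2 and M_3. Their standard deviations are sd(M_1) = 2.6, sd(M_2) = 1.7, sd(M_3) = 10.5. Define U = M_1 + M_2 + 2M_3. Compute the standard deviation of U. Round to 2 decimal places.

21.23

V(M_1) = 6.76, V(M_2) = 2.89, V(M_3) = 110.25
By independence, V(U) = (1)²V(M_1) + (1)²V(M_2) + (2)²V(M_3)
= (1)²·6.76 + (1)²·2.89 + (2)²·110.25 = 450.65
sd(U) = √450.65 ≈ 21.23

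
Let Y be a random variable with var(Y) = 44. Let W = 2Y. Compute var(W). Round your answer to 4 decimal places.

176.0000

var(2Y) = (2)²·var(Y) = 4·44 = 176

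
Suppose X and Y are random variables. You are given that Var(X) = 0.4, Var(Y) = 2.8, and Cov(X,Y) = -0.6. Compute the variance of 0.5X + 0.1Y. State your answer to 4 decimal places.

0.0680

Var(0.5X + 0.1Y) = (0.5)²·Var(X) + (0.1)²·Var(Y) + 2·(0.5)·(0.1)·Cov(X,Y)
= 0.25·0.4 + 0.01·2.8 + 0.1·-0.6 = 0.068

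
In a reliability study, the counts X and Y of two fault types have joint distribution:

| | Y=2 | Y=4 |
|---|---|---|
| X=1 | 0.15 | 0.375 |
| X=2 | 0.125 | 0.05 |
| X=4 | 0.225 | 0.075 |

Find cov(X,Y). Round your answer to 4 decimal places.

-0.5250

E[X] = 2.075,  E[Y] = 3
E[XY] = 5.7
cov(X,Y) = E[XY] − E[X]E[Y] = 5.7 − (2.075)(3) = -0.525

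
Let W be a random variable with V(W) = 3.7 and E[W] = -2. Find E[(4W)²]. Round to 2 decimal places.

123.20

E[4W] = 4·-2 = -8
V(4W) = (4)²·3.7 = 59.2
E[(4W)²] = V((4W)) + (E[(4W)])² = 59.2 + (-8)² = 123.2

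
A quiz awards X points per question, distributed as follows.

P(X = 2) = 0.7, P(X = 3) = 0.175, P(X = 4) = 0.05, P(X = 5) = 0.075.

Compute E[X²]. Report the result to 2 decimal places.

E[X²] = (2)²(0.7) + (3)²(0.175) + (4)²(0.05) + (5)²(0.075) = 7.05

7.05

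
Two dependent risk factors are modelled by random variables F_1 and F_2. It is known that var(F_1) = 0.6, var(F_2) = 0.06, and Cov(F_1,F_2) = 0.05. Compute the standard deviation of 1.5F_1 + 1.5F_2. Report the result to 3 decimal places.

var(1.5F_1 + 1.5F_2) = (1.5)²·var(F_1) + (1.5)²·var(F_2) + 2·(1.5)·(1.5)·Cov(F_1,F_2)
= 2.25·0.6 + 2.25·0.06 + 4.5·0.05 = 1.71
SD(1.5F_1 + 1.5F_2) = √1.71 ≈ 1.308

1.308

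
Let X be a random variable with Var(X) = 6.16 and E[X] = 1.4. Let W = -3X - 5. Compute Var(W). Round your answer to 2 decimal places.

55.44

Var(-3X - 5) = (-3)²·Var(X) = 9·6.16 = 55.44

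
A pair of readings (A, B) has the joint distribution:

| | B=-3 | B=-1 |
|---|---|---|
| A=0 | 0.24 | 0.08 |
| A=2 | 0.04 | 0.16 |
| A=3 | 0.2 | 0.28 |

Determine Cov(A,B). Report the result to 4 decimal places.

0.4064

E[A] = 1.84,  E[B] = -1.96
E[AB] = -3.2
Cov(A,B) = E[AB] − E[A]E[B] = -3.2 − (1.84)(-1.96) = 0.4064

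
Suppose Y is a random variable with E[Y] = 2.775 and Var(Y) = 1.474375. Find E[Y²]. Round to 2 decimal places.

E[Y²] = Var(Y) + (E[Y])² = 1.474375 + (2.775)² = 9.175

9.18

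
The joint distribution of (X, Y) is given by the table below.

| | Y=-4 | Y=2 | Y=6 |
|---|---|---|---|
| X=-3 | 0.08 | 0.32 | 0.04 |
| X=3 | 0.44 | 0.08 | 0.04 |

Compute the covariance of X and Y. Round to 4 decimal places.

-5.4720

E[X] = 0.36,  E[Y] = -0.8
E[XY] = -5.76
Cov(X,Y) = E[XY] − E[X]E[Y] = -5.76 − (0.36)(-0.8) = -5.472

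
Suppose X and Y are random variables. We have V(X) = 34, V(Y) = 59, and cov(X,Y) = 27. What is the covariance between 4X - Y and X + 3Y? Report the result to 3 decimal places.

cov(4X - Y, X + 3Y) = (4)(1)V(X) + (-1)(3)V(Y) + [(4)(3) + (-1)(1)]cov(X,Y)
= 4·34 + -3·59 + 11·27 = 256

256.000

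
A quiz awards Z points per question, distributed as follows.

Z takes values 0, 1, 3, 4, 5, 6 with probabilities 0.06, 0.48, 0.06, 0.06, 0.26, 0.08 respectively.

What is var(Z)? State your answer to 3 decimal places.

4.178

E[Z] = (0)(0.06) + (1)(0.48) + (3)(0.06) + (4)(0.06) + (5)(0.26) + (6)(0.08) = 2.68
E[Z²] = (0)²(0.06) + (1)²(0.48) + (3)²(0.06) + (4)²(0.06) + (5)²(0.26) + (6)²(0.08) = 11.36
var(Z) = E[Z²] − (E[Z])² = 11.36 − (2.68)² = 4.1776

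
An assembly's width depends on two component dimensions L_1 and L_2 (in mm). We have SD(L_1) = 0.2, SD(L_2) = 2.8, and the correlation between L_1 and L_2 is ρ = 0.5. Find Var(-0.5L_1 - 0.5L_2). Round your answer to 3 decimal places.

Var(L_1) = (0.2)² = 0.04;  Var(L_2) = (2.8)² = 7.84
cov(L_1,L_2) = ρ·SD(L_1)·SD(L_2) = 0.5·0.2·2.8 = 0.28
Var(-0.5L_1 - 0.5L_2) = (-0.5)²·Var(L_1) + (-0.5)²·Var(L_2) + 2·(-0.5)·(-0.5)·cov(L_1,L_2)
= 0.25·0.04 + 0.25·7.84 + 0.5·0.28 = 2.11

2.110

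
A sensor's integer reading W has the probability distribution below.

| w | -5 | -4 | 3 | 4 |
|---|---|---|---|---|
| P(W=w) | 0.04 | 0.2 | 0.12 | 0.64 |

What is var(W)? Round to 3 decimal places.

E[W] = (-5)(0.04) + (-4)(0.2) + (3)(0.12) + (4)(0.64) = 1.92
E[W²] = (-5)²(0.04) + (-4)²(0.2) + (3)²(0.12) + (4)²(0.64) = 15.52
var(W) = E[W²] − (E[W])² = 15.52 − (1.92)² = 11.8336

11.834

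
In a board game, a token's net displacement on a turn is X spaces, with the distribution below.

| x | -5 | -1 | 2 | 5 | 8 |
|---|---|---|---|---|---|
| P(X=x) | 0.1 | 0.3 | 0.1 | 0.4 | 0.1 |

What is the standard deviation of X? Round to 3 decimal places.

3.842

E[X] = (-5)(0.1) + (-1)(0.3) + (2)(0.1) + (5)(0.4) + (8)(0.1) = 2.2
E[X²] = (-5)²(0.1) + (-1)²(0.3) + (2)²(0.1) + (5)²(0.4) + (8)²(0.1) = 19.6
V(X) = E[X²] − (E[X])² = 19.6 − (2.2)² = 14.76
sd(X) = √14.76 ≈ 3.842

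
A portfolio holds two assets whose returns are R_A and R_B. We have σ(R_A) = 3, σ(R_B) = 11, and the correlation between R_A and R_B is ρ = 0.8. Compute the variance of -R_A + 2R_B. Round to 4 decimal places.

V(R_A) = (3)² = 9;  V(R_B) = (11)² = 121
Cov(R_A,R_B) = ρ·σ(R_A)·σ(R_B) = 0.8·3·11 = 26.4
V(-R_A + 2R_B) = (-1)²·V(R_A) + (2)²·V(R_B) + 2·(-1)·(2)·Cov(R_A,R_B)
= 1·9 + 4·121 + -4·26.4 = 387.4

387.4000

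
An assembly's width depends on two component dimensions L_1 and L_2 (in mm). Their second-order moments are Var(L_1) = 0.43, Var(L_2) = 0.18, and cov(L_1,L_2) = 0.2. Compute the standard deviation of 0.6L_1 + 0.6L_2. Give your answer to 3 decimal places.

0.603

Var(0.6L_1 + 0.6L_2) = (0.6)²·Var(L_1) + (0.6)²·Var(L_2) + 2·(0.6)·(0.6)·cov(L_1,L_2)
= 0.36·0.43 + 0.36·0.18 + 0.72·0.2 = 0.3636
σ(0.6L_1 + 0.6L_2) = √0.3636 ≈ 0.603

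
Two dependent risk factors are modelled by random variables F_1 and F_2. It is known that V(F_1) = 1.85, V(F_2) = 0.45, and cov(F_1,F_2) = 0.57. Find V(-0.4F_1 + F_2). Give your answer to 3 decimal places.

0.290

V(-0.4F_1 + F_2) = (-0.4)²·V(F_1) + (1)²·V(F_2) + 2·(-0.4)·(1)·cov(F_1,F_2)
= 0.16·1.85 + 1·0.45 + -0.8·0.57 = 0.29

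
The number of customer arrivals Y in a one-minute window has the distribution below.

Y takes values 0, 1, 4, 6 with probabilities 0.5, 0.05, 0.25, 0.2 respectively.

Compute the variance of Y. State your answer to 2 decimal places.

6.19

E[Y] = (0)(0.5) + (1)(0.05) + (4)(0.25) + (6)(0.2) = 2.25
E[Y²] = (0)²(0.5) + (1)²(0.05) + (4)²(0.25) + (6)²(0.2) = 11.25
var(Y) = E[Y²] − (E[Y])² = 11.25 − (2.25)² = 6.1875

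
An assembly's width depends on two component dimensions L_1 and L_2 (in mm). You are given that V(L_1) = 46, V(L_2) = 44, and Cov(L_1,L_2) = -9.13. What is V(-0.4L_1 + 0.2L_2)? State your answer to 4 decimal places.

V(-0.4L_1 + 0.2L_2) = (-0.4)²·V(L_1) + (0.2)²·V(L_2) + 2·(-0.4)·(0.2)·Cov(L_1,L_2)
= 0.16·46 + 0.04·44 + -0.16·-9.13 = 10.5808

10.5808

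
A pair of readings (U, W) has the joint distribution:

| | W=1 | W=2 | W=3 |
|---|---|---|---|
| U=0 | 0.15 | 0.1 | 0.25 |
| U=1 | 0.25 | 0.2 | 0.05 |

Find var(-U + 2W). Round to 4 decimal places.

E[U] = 0.5,  E[W] = 1.9,  E[UW] = 0.8
var(U) = 0.5 − (0.5)² = 0.25;  var(W) = 4.3 − (1.9)² = 0.69
Cov(U,W) = 0.8 − (0.5)(1.9) = -0.15
var(-U + 2W) = (-1)²·0.25 + (2)²·0.69 + 2·(-1)·(2)·-0.15 = 3.61

3.6100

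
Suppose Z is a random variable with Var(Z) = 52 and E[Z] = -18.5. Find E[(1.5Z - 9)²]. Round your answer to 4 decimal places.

E[1.5Z - 9] = 1.5·-18.5 − 9 = -36.75
Var(1.5Z - 9) = (1.5)²·52 = 117
E[(1.5Z - 9)²] = Var((1.5Z - 9)) + (E[(1.5Z - 9)])² = 117 + (-36.75)² = 1467.5625

1467.5625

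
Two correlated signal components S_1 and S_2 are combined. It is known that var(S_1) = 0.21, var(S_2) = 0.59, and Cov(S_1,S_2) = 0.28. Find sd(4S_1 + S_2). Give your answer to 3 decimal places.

var(4S_1 + S_2) = (4)²·var(S_1) + (1)²·var(S_2) + 2·(4)·(1)·Cov(S_1,S_2)
= 16·0.21 + 1·0.59 + 8·0.28 = 6.19
sd(4S_1 + S_2) = √6.19 ≈ 2.488

2.488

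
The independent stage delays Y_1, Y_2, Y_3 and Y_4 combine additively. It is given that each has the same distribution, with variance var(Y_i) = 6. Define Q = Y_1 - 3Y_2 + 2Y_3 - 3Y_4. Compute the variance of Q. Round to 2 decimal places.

By independence, var(Q) = (1)²var(Y_1) + (-3)²var(Y_2) + (2)²var(Y_3) + (-3)²var(Y_4)
= (1)²·6 + (-3)²·6 + (2)²·6 + (-3)²·6 = 138

138.00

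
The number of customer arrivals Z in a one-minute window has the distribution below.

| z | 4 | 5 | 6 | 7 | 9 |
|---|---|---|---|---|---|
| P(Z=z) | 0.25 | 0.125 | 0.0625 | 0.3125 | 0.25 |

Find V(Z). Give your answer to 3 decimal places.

3.496

E[Z] = (4)(0.25) + (5)(0.125) + (6)(0.0625) + (7)(0.3125) + (9)(0.25) = 6.4375
E[Z²] = (4)²(0.25) + (5)²(0.125) + (6)²(0.0625) + (7)²(0.3125) + (9)²(0.25) = 44.9375
V(Z) = E[Z²] − (E[Z])² = 44.9375 − (6.4375)² = 3.49609375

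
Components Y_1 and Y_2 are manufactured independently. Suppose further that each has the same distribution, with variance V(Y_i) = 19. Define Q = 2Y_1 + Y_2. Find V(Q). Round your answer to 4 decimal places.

95.0000

By independence, V(Q) = (2)²V(Y_1) + (1)²V(Y_2)
= (2)²·19 + (1)²·19 = 95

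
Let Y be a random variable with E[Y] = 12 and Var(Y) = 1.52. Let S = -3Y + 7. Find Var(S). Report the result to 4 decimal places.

Var(-3Y + 7) = (-3)²·Var(Y) = 9·1.52 = 13.68

13.6800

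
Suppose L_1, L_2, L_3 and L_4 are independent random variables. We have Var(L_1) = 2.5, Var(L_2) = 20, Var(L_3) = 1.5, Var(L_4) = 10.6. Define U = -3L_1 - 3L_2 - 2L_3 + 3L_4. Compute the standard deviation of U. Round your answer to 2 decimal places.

By independence, Var(U) = (-3)²Var(L_1) + (-3)²Var(L_2) + (-2)²Var(L_3) + (3)²Var(L_4)
= (-3)²·2.5 + (-3)²·20 + (-2)²·1.5 + (3)²·10.6 = 303.9
σ(U) = √303.9 ≈ 17.43

17.43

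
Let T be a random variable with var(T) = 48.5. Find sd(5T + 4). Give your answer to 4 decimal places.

34.8210

var(5T + 4) = (5)²·48.5 = 1212.5
sd(5T + 4) = √1212.5 ≈ 34.8210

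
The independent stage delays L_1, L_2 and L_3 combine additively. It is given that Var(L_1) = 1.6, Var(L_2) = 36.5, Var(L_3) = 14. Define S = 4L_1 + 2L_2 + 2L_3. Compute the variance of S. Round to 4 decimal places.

By independence, Var(S) = (4)²Var(L_1) + (2)²Var(L_2) + (2)²Var(L_3)
= (4)²·1.6 + (2)²·36.5 + (2)²·14 = 227.6

227.6000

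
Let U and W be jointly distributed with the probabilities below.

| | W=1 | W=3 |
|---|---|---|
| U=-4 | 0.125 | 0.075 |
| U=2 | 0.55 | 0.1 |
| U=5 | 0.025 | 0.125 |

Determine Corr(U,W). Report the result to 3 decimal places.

0.116

E[U] = 1.25,  E[W] = 1.6
E[UW] = 2.3
Cov(U,W) = E[UW] − E[U]E[W] = 2.3 − (1.25)(1.6) = 0.3
Var(U) = 7.9875,  Var(W) = 0.84
ρ = 0.3 / √(7.9875·0.84) ≈ 0.116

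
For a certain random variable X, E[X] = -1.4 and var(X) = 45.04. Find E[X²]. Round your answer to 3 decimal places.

E[X²] = var(X) + (E[X])² = 45.04 + (-1.4)² = 47

47.000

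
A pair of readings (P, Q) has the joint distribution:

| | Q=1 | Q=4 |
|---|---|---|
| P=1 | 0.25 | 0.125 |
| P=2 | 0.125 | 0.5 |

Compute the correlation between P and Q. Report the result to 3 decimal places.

E[P] = 1.625,  E[Q] = 2.875
E[PQ] = 5
Cov(P,Q) = E[PQ] − E[P]E[Q] = 5 − (1.625)(2.875) = 0.328125
V(P) = 0.234375,  V(Q) = 2.109375
ρ = 0.328125 / √(0.234375·2.109375) ≈ 0.467

0.467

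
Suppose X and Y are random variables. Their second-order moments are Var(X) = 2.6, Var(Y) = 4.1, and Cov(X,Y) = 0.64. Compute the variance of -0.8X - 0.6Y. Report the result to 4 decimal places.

Var(-0.8X - 0.6Y) = (-0.8)²·Var(X) + (-0.6)²·Var(Y) + 2·(-0.8)·(-0.6)·Cov(X,Y)
= 0.64·2.6 + 0.36·4.1 + 0.96·0.64 = 3.7544

3.7544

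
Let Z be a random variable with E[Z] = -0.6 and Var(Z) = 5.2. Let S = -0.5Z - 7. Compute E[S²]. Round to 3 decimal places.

46.190

E[-0.5Z - 7] = -0.5·-0.6 − 7 = -6.7
Var(-0.5Z - 7) = (-0.5)²·5.2 = 1.3
E[S²] = Var(S) + (E[S])² = 1.3 + (-6.7)² = 46.19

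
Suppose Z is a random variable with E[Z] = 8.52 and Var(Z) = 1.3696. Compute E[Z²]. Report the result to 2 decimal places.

E[Z²] = Var(Z) + (E[Z])² = 1.3696 + (8.52)² = 73.96

73.96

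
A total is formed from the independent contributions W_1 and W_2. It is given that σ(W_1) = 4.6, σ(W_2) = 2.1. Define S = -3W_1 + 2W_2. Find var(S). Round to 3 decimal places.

208.080

var(W_1) = 21.16, var(W_2) = 4.41
By independence, var(S) = (-3)²var(W_1) + (2)²var(W_2)
= (-3)²·21.16 + (2)²·4.41 = 208.08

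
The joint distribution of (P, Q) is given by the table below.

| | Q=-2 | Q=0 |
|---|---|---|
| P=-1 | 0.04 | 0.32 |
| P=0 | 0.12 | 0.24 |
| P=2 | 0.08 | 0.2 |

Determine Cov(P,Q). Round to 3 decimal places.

E[P] = 0.2,  E[Q] = -0.48
E[PQ] = -0.24
Cov(P,Q) = E[PQ] − E[P]E[Q] = -0.24 − (0.2)(-0.48) = -0.144

-0.144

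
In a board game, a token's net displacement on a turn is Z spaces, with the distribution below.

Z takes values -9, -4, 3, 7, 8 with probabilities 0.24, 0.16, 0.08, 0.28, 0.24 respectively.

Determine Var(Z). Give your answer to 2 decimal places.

E[Z] = (-9)(0.24) + (-4)(0.16) + (3)(0.08) + (7)(0.28) + (8)(0.24) = 1.32
E[Z²] = (-9)²(0.24) + (-4)²(0.16) + (3)²(0.08) + (7)²(0.28) + (8)²(0.24) = 51.8
Var(Z) = E[Z²] − (E[Z])² = 51.8 − (1.32)² = 50.0576

50.06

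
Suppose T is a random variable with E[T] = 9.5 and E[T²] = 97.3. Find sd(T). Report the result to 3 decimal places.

2.655

var(T) = 97.3 − (9.5)² = 7.05
sd(T) = √7.05 ≈ 2.655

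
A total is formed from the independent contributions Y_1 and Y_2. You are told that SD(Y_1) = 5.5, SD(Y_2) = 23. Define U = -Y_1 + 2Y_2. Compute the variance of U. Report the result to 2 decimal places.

2146.25

V(Y_1) = 30.25, V(Y_2) = 529
By independence, V(U) = (-1)²V(Y_1) + (2)²V(Y_2)
= (-1)²·30.25 + (2)²·529 = 2146.25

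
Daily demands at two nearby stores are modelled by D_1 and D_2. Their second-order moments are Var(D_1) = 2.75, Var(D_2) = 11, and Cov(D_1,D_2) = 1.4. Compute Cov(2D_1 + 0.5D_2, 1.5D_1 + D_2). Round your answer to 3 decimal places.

Cov(2D_1 + 0.5D_2, 1.5D_1 + D_2) = (2)(1.5)Var(D_1) + (0.5)(1)Var(D_2) + [(2)(1) + (0.5)(1.5)]Cov(D_1,D_2)
= 3·2.75 + 0.5·11 + 2.75·1.4 = 17.6

17.600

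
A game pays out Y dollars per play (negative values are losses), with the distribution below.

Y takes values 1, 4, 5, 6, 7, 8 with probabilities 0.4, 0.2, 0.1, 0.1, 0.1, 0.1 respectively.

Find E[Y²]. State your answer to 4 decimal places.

E[Y²] = (1)²(0.4) + (4)²(0.2) + (5)²(0.1) + (6)²(0.1) + (7)²(0.1) + (8)²(0.1) = 21

21.0000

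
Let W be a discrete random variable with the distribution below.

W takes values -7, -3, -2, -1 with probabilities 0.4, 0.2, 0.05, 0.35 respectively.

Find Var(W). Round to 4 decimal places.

7.1275

E[W] = (-7)(0.4) + (-3)(0.2) + (-2)(0.05) + (-1)(0.35) = -3.85
E[W²] = (-7)²(0.4) + (-3)²(0.2) + (-2)²(0.05) + (-1)²(0.35) = 21.95
Var(W) = E[W²] − (E[W])² = 21.95 − (-3.85)² = 7.1275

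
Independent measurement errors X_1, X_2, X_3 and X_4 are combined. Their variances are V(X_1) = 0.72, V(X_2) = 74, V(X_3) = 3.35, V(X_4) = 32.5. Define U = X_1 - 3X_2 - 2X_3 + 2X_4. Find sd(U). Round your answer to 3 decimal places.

28.463

By independence, V(U) = (1)²V(X_1) + (-3)²V(X_2) + (-2)²V(X_3) + (2)²V(X_4)
= (1)²·0.72 + (-3)²·74 + (-2)²·3.35 + (2)²·32.5 = 810.12
sd(U) = √810.12 ≈ 28.463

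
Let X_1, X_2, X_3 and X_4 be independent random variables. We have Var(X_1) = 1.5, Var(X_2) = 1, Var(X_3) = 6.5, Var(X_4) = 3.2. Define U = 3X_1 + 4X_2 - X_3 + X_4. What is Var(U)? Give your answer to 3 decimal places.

39.200

By independence, Var(U) = (3)²Var(X_1) + (4)²Var(X_2) + (-1)²Var(X_3) + (1)²Var(X_4)
= (3)²·1.5 + (4)²·1 + (-1)²·6.5 + (1)²·3.2 = 39.2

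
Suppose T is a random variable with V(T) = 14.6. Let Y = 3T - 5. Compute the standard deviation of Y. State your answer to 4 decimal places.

11.4630

V(3T - 5) = (3)²·14.6 = 131.4
sd(Y) = √131.4 ≈ 11.4630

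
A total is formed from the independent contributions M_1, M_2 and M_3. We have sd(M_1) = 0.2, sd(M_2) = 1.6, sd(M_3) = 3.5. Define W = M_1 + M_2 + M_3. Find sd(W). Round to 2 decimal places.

3.85

Var(M_1) = 0.04, Var(M_2) = 2.56, Var(M_3) = 12.25
By independence, Var(W) = (1)²Var(M_1) + (1)²Var(M_2) + (1)²Var(M_3)
= (1)²·0.04 + (1)²·2.56 + (1)²·12.25 = 14.85
sd(W) = √14.85 ≈ 3.85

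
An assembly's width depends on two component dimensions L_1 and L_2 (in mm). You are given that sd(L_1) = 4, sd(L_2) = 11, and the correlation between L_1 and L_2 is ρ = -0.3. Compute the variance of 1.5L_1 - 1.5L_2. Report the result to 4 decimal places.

367.6500

V(L_1) = (4)² = 16;  V(L_2) = (11)² = 121
Cov(L_1,L_2) = ρ·sd(L_1)·sd(L_2) = -0.3·4·11 = -13.2
V(1.5L_1 - 1.5L_2) = (1.5)²·V(L_1) + (-1.5)²·V(L_2) + 2·(1.5)·(-1.5)·Cov(L_1,L_2)
= 2.25·16 + 2.25·121 + -4.5·-13.2 = 367.65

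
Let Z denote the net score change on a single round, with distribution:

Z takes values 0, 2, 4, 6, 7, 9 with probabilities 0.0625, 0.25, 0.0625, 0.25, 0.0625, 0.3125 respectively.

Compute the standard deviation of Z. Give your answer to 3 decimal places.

3.021

E[Z] = (0)(0.0625) + (2)(0.25) + (4)(0.0625) + (6)(0.25) + (7)(0.0625) + (9)(0.3125) = 5.5
E[Z²] = (0)²(0.0625) + (2)²(0.25) + (4)²(0.0625) + (6)²(0.25) + (7)²(0.0625) + (9)²(0.3125) = 39.375
var(Z) = E[Z²] − (E[Z])² = 39.375 − (5.5)² = 9.125
SD(Z) = √9.125 ≈ 3.021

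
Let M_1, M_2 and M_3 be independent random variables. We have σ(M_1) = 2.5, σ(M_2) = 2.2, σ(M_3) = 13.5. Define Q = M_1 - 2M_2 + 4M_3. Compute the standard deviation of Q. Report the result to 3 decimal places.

54.237

Var(M_1) = 6.25, Var(M_2) = 4.84, Var(M_3) = 182.25
By independence, Var(Q) = (1)²Var(M_1) + (-2)²Var(M_2) + (4)²Var(M_3)
= (1)²·6.25 + (-2)²·4.84 + (4)²·182.25 = 2941.61
σ(Q) = √2941.61 ≈ 54.237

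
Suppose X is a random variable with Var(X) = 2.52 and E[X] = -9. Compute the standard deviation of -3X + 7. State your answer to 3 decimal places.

4.762

Var(-3X + 7) = (-3)²·2.52 = 22.68
σ(-3X + 7) = √22.68 ≈ 4.762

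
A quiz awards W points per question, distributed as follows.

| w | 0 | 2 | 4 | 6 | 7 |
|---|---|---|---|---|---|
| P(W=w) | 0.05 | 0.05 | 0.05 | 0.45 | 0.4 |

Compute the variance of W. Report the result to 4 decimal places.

3.1600

E[W] = (0)(0.05) + (2)(0.05) + (4)(0.05) + (6)(0.45) + (7)(0.4) = 5.8
E[W²] = (0)²(0.05) + (2)²(0.05) + (4)²(0.05) + (6)²(0.45) + (7)²(0.4) = 36.8
Var(W) = E[W²] − (E[W])² = 36.8 − (5.8)² = 3.16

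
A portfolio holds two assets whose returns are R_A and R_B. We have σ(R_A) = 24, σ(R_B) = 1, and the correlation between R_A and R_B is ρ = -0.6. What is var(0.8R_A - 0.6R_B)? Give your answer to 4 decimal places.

382.8240

var(R_A) = (24)² = 576;  var(R_B) = (1)² = 1
Cov(R_A,R_B) = ρ·σ(R_A)·σ(R_B) = -0.6·24·1 = -14.4
var(0.8R_A - 0.6R_B) = (0.8)²·var(R_A) + (-0.6)²·var(R_B) + 2·(0.8)·(-0.6)·Cov(R_A,R_B)
= 0.64·576 + 0.36·1 + -0.96·-14.4 = 382.824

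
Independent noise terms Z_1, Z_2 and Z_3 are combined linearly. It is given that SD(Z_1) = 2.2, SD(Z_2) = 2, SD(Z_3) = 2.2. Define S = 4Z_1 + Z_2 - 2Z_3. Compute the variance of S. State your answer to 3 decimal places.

100.800

V(Z_1) = 4.84, V(Z_2) = 4, V(Z_3) = 4.84
By independence, V(S) = (4)²V(Z_1) + (1)²V(Z_2) + (-2)²V(Z_3)
= (4)²·4.84 + (1)²·4 + (-2)²·4.84 = 100.8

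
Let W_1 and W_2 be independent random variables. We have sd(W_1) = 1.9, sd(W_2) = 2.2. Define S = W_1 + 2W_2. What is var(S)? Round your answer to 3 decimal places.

22.970

var(W_1) = 3.61, var(W_2) = 4.84
By independence, var(S) = (1)²var(W_1) + (2)²var(W_2)
= (1)²·3.61 + (2)²·4.84 = 22.97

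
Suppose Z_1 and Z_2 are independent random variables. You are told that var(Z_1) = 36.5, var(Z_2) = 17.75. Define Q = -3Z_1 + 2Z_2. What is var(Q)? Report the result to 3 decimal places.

By independence, var(Q) = (-3)²var(Z_1) + (2)²var(Z_2)
= (-3)²·36.5 + (2)²·17.75 = 399.5

399.500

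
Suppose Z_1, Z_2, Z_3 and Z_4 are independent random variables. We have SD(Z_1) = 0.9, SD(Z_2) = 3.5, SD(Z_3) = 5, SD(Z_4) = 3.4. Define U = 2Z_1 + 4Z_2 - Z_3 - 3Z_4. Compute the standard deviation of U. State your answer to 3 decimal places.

Var(Z_1) = 0.81, Var(Z_2) = 12.25, Var(Z_3) = 25, Var(Z_4) = 11.56
By independence, Var(U) = (2)²Var(Z_1) + (4)²Var(Z_2) + (-1)²Var(Z_3) + (-3)²Var(Z_4)
= (2)²·0.81 + (4)²·12.25 + (-1)²·25 + (-3)²·11.56 = 328.28
SD(U) = √328.28 ≈ 18.118

18.118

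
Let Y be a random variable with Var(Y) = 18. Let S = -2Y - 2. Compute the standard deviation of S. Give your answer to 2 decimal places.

8.49

Var(-2Y - 2) = (-2)²·18 = 72
SD(S) = √72 ≈ 8.49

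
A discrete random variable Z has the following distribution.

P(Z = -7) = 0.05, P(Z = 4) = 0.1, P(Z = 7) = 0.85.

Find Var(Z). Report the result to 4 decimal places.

9.7000

E[Z] = (-7)(0.05) + (4)(0.1) + (7)(0.85) = 6
E[Z²] = (-7)²(0.05) + (4)²(0.1) + (7)²(0.85) = 45.7
Var(Z) = E[Z²] − (E[Z])² = 45.7 − (6)² = 9.7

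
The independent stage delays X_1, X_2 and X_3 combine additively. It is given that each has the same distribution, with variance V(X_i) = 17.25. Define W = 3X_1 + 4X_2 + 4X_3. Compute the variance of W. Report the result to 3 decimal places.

707.250

By independence, V(W) = (3)²V(X_1) + (4)²V(X_2) + (4)²V(X_3)
= (3)²·17.25 + (4)²·17.25 + (4)²·17.25 = 707.25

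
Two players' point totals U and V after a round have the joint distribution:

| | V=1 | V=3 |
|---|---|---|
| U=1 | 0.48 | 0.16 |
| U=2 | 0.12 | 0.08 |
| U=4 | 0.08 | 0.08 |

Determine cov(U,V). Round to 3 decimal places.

E[U] = 1.68,  E[V] = 1.64
E[UV] = 2.96
cov(U,V) = E[UV] − E[U]E[V] = 2.96 − (1.68)(1.64) = 0.2048

0.205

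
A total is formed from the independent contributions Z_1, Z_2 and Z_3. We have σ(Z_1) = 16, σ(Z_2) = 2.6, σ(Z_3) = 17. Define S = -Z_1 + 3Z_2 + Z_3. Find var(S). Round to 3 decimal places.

605.840

var(Z_1) = 256, var(Z_2) = 6.76, var(Z_3) = 289
By independence, var(S) = (-1)²var(Z_1) + (3)²var(Z_2) + (1)²var(Z_3)
= (-1)²·256 + (3)²·6.76 + (1)²·289 = 605.84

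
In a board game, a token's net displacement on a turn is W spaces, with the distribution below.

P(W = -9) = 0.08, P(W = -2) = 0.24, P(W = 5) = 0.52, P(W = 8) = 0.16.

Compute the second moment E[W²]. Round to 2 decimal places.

30.68

E[W²] = (-9)²(0.08) + (-2)²(0.24) + (5)²(0.52) + (8)²(0.16) = 30.68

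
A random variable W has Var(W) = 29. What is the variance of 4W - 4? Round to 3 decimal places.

464.000

Var(4W - 4) = (4)²·Var(W) = 16·29 = 464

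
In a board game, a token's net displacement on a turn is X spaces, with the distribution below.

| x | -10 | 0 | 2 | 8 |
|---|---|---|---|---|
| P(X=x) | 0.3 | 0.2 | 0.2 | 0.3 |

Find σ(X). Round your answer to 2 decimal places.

7.07

E[X] = (-10)(0.3) + (0)(0.2) + (2)(0.2) + (8)(0.3) = -0.2
E[X²] = (-10)²(0.3) + (0)²(0.2) + (2)²(0.2) + (8)²(0.3) = 50
Var(X) = E[X²] − (E[X])² = 50 − (-0.2)² = 49.96
σ(X) = √49.96 ≈ 7.07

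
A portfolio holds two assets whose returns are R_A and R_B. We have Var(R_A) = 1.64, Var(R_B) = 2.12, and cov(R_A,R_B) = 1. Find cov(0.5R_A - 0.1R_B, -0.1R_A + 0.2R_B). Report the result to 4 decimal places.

-0.0144

cov(0.5R_A - 0.1R_B, -0.1R_A + 0.2R_B) = (0.5)(-0.1)Var(R_A) + (-0.1)(0.2)Var(R_B) + [(0.5)(0.2) + (-0.1)(-0.1)]cov(R_A,R_B)
= -0.05·1.64 + -0.02·2.12 + 0.11·1 = -0.0144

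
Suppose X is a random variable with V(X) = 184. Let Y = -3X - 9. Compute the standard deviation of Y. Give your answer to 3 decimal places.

40.694

V(-3X - 9) = (-3)²·184 = 1656
σ(Y) = √1656 ≈ 40.694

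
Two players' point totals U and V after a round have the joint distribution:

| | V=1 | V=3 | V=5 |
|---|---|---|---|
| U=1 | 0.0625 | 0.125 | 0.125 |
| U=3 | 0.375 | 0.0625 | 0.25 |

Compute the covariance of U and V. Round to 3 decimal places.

E[U] = 2.375,  E[V] = 2.875
E[UV] = 6.5
Cov(U,V) = E[UV] − E[U]E[V] = 6.5 − (2.375)(2.875) = -0.328125

-0.328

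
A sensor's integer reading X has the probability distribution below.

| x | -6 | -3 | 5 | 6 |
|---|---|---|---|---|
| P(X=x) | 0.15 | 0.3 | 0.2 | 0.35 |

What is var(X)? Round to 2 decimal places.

24.01

E[X] = (-6)(0.15) + (-3)(0.3) + (5)(0.2) + (6)(0.35) = 1.3
E[X²] = (-6)²(0.15) + (-3)²(0.3) + (5)²(0.2) + (6)²(0.35) = 25.7
var(X) = E[X²] − (E[X])² = 25.7 − (1.3)² = 24.01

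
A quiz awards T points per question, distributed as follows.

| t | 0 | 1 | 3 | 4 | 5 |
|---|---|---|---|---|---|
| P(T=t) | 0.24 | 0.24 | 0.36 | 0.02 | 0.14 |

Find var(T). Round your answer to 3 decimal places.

E[T] = (0)(0.24) + (1)(0.24) + (3)(0.36) + (4)(0.02) + (5)(0.14) = 2.1
E[T²] = (0)²(0.24) + (1)²(0.24) + (3)²(0.36) + (4)²(0.02) + (5)²(0.14) = 7.3
var(T) = E[T²] − (E[T])² = 7.3 − (2.1)² = 2.89

2.890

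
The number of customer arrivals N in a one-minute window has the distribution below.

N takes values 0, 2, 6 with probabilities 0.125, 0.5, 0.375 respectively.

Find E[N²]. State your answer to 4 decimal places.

E[N²] = (0)²(0.125) + (2)²(0.5) + (6)²(0.375) = 15.5

15.5000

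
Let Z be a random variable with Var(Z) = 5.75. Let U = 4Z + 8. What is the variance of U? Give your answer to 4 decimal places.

Var(4Z + 8) = (4)²·Var(Z) = 16·5.75 = 92

92.0000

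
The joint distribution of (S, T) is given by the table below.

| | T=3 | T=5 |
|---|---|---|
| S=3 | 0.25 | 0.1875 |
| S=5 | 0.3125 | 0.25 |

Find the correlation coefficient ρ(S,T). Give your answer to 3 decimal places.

0.016

E[S] = 4.125,  E[T] = 3.875
E[ST] = 16
Cov(S,T) = E[ST] − E[S]E[T] = 16 − (4.125)(3.875) = 0.015625
Var(S) = 0.984375,  Var(T) = 0.984375
ρ = 0.015625 / √(0.984375·0.984375) ≈ 0.016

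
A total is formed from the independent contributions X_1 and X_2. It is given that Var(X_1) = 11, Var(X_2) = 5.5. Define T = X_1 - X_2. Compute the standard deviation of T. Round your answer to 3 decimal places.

By independence, Var(T) = (1)²Var(X_1) + (-1)²Var(X_2)
= (1)²·11 + (-1)²·5.5 = 16.5
σ(T) = √16.5 ≈ 4.062

4.062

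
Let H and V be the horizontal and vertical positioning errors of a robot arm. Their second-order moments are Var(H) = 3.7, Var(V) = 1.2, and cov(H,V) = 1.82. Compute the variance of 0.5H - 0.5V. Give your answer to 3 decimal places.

Var(0.5H - 0.5V) = (0.5)²·Var(H) + (-0.5)²·Var(V) + 2·(0.5)·(-0.5)·cov(H,V)
= 0.25·3.7 + 0.25·1.2 + -0.5·1.82 = 0.315

0.315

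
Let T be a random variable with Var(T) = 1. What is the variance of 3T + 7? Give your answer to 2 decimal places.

Var(3T + 7) = (3)²·Var(T) = 9·1 = 9

9.00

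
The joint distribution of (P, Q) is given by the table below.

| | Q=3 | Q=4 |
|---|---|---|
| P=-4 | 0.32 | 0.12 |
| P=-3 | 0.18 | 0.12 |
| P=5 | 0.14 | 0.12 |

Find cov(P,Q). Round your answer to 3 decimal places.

0.250

E[P] = -1.36,  E[Q] = 3.36
E[PQ] = -4.32
cov(P,Q) = E[PQ] − E[P]E[Q] = -4.32 − (-1.36)(3.36) = 0.2496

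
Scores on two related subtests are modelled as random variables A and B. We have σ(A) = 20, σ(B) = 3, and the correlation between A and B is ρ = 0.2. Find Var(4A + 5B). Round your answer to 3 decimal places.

7105.000

Var(A) = (20)² = 400;  Var(B) = (3)² = 9
Cov(A,B) = ρ·σ(A)·σ(B) = 0.2·20·3 = 12
Var(4A + 5B) = (4)²·Var(A) + (5)²·Var(B) + 2·(4)·(5)·Cov(A,B)
= 16·400 + 25·9 + 40·12 = 7105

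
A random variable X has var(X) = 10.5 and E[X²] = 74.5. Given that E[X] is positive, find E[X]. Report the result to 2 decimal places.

8.00

(E[X])² = E[X²] − var(X) = 74.5 − 10.5 = 64
E[X] = √64 = 8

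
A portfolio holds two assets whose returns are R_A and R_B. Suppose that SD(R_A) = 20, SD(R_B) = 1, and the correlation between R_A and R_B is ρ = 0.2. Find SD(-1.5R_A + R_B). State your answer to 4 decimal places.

29.8161

Var(R_A) = (20)² = 400;  Var(R_B) = (1)² = 1
Cov(R_A,R_B) = ρ·SD(R_A)·SD(R_B) = 0.2·20·1 = 4
Var(-1.5R_A + R_B) = (-1.5)²·Var(R_A) + (1)²·Var(R_B) + 2·(-1.5)·(1)·Cov(R_A,R_B)
= 2.25·400 + 1·1 + -3·4 = 889
SD(-1.5R_A + R_B) = √889 ≈ 29.8161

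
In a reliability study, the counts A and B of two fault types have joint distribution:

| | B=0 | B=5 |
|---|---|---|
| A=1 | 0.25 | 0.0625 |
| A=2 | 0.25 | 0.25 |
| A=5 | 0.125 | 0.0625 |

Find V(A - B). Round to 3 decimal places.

E[A] = 2.25,  E[B] = 1.875,  E[AB] = 4.375
V(A) = 7 − (2.25)² = 1.9375;  V(B) = 9.375 − (1.875)² = 5.859375
Cov(A,B) = 4.375 − (2.25)(1.875) = 0.15625
V(A - B) = (1)²·1.9375 + (-1)²·5.859375 + 2·(1)·(-1)·0.15625 = 7.484375

7.484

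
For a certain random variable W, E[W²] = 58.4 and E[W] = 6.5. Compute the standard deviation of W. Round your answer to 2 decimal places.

4.02

var(W) = 58.4 − (6.5)² = 16.15
sd(W) = √16.15 ≈ 4.02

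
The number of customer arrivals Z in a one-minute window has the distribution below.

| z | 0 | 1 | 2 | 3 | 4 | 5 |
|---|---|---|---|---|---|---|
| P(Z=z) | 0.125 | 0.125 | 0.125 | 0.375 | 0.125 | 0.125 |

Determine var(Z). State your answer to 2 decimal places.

2.23

E[Z] = (0)(0.125) + (1)(0.125) + (2)(0.125) + (3)(0.375) + (4)(0.125) + (5)(0.125) = 2.625
E[Z²] = (0)²(0.125) + (1)²(0.125) + (2)²(0.125) + (3)²(0.375) + (4)²(0.125) + (5)²(0.125) = 9.125
var(Z) = E[Z²] − (E[Z])² = 9.125 − (2.625)² = 2.234375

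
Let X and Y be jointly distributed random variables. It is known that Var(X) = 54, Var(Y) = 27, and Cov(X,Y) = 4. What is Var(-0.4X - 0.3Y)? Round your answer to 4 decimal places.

Var(-0.4X - 0.3Y) = (-0.4)²·Var(X) + (-0.3)²·Var(Y) + 2·(-0.4)·(-0.3)·Cov(X,Y)
= 0.16·54 + 0.09·27 + 0.24·4 = 12.03

12.0300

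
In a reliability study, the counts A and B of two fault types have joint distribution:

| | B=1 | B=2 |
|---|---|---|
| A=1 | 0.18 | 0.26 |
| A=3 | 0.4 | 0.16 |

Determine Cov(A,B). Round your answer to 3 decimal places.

E[A] = 2.12,  E[B] = 1.42
E[AB] = 2.86
Cov(A,B) = E[AB] − E[A]E[B] = 2.86 − (2.12)(1.42) = -0.1504

-0.150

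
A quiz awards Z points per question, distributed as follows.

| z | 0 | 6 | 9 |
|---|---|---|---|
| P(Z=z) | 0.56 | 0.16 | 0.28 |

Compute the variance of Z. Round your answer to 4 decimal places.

E[Z] = (0)(0.56) + (6)(0.16) + (9)(0.28) = 3.48
E[Z²] = (0)²(0.56) + (6)²(0.16) + (9)²(0.28) = 28.44
Var(Z) = E[Z²] − (E[Z])² = 28.44 − (3.48)² = 16.3296

16.3296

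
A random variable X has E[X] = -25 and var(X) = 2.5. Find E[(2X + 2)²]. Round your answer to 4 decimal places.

2314.0000

E[2X + 2] = 2·-25 + 2 = -48
var(2X + 2) = (2)²·2.5 = 10
E[(2X + 2)²] = var((2X + 2)) + (E[(2X + 2)])² = 10 + (-48)² = 2314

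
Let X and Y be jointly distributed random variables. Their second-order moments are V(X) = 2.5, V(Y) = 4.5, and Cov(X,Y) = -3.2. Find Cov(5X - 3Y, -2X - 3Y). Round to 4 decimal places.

Cov(5X - 3Y, -2X - 3Y) = (5)(-2)V(X) + (-3)(-3)V(Y) + [(5)(-3) + (-3)(-2)]Cov(X,Y)
= -10·2.5 + 9·4.5 + -9·-3.2 = 44.3

44.3000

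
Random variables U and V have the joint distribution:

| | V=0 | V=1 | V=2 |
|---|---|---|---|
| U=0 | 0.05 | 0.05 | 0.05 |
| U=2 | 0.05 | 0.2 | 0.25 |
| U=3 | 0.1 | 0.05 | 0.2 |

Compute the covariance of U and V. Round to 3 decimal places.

0.085

E[U] = 2.05,  E[V] = 1.3
E[UV] = 2.75
Cov(U,V) = E[UV] − E[U]E[V] = 2.75 − (2.05)(1.3) = 0.085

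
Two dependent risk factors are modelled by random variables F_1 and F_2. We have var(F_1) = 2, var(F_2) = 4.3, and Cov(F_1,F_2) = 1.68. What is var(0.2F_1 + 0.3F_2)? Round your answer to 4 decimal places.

var(0.2F_1 + 0.3F_2) = (0.2)²·var(F_1) + (0.3)²·var(F_2) + 2·(0.2)·(0.3)·Cov(F_1,F_2)
= 0.04·2 + 0.09·4.3 + 0.12·1.68 = 0.6686

0.6686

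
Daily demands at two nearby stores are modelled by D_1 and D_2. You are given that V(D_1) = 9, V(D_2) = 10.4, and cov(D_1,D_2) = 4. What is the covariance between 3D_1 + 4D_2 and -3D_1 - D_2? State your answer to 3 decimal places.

cov(3D_1 + 4D_2, -3D_1 - D_2) = (3)(-3)V(D_1) + (4)(-1)V(D_2) + [(3)(-1) + (4)(-3)]cov(D_1,D_2)
= -9·9 + -4·10.4 + -15·4 = -182.6

-182.600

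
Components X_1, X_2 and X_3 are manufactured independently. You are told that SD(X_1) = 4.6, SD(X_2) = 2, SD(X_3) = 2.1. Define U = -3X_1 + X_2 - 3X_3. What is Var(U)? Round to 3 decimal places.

Var(X_1) = 21.16, Var(X_2) = 4, Var(X_3) = 4.41
By independence, Var(U) = (-3)²Var(X_1) + (1)²Var(X_2) + (-3)²Var(X_3)
= (-3)²·21.16 + (1)²·4 + (-3)²·4.41 = 234.13

234.130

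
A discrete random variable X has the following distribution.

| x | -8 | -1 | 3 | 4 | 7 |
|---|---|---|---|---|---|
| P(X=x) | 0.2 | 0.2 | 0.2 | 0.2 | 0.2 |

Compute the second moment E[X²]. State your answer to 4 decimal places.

27.8000

E[X²] = (-8)²(0.2) + (-1)²(0.2) + (3)²(0.2) + (4)²(0.2) + (7)²(0.2) = 27.8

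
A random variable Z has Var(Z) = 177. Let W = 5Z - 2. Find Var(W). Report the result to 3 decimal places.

Var(5Z - 2) = (5)²·Var(Z) = 25·177 = 4425

4425.000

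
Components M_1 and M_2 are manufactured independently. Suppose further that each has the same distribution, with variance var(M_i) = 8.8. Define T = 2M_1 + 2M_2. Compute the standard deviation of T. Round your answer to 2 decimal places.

By independence, var(T) = (2)²var(M_1) + (2)²var(M_2)
= (2)²·8.8 + (2)²·8.8 = 70.4
sd(T) = √70.4 ≈ 8.39

8.39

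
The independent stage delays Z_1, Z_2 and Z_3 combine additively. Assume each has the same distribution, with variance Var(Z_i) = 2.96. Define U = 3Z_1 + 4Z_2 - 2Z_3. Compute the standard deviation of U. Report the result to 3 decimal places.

By independence, Var(U) = (3)²Var(Z_1) + (4)²Var(Z_2) + (-2)²Var(Z_3)
= (3)²·2.96 + (4)²·2.96 + (-2)²·2.96 = 85.84
SD(U) = √85.84 ≈ 9.265

9.265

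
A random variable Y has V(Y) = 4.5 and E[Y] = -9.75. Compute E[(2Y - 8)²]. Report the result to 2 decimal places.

774.25

E[2Y - 8] = 2·-9.75 − 8 = -27.5
V(2Y - 8) = (2)²·4.5 = 18
E[(2Y - 8)²] = V((2Y - 8)) + (E[(2Y - 8)])² = 18 + (-27.5)² = 774.25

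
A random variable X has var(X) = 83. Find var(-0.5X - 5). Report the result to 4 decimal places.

var(-0.5X - 5) = (-0.5)²·var(X) = 0.25·83 = 20.75

20.7500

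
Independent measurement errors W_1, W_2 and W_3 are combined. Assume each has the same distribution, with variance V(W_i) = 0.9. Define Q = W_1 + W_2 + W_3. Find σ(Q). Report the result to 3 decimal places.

1.643

By independence, V(Q) = (1)²V(W_1) + (1)²V(W_2) + (1)²V(W_3)
= (1)²·0.9 + (1)²·0.9 + (1)²·0.9 = 2.7
σ(Q) = √2.7 ≈ 1.643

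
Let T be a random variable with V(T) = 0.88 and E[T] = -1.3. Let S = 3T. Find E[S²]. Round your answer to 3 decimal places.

23.130

E[3T] = 3·-1.3 = -3.9
V(3T) = (3)²·0.88 = 7.92
E[S²] = V(S) + (E[S])² = 7.92 + (-3.9)² = 23.13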